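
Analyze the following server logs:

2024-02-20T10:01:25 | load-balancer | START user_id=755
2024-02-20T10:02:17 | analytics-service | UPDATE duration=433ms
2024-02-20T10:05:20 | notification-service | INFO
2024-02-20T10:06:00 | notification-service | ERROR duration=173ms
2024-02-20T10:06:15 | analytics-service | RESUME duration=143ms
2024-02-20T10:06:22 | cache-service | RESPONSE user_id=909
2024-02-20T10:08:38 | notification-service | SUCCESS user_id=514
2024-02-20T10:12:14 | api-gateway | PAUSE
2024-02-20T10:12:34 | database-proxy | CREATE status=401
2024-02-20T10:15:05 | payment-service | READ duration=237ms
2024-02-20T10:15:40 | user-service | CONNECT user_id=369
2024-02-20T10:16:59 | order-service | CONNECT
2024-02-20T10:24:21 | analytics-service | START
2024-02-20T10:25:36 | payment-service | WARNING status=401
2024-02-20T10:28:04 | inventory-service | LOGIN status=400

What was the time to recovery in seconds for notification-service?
158

To calculate recovery time:

1. Find ERROR event for notification-service: 2024-02-20T10:06:00
2. Find next SUCCESS event for notification-service: 2024-02-20T10:08:38
3. Recovery time: 2024-02-20T10:08:38 - 2024-02-20T10:06:00 = 158 seconds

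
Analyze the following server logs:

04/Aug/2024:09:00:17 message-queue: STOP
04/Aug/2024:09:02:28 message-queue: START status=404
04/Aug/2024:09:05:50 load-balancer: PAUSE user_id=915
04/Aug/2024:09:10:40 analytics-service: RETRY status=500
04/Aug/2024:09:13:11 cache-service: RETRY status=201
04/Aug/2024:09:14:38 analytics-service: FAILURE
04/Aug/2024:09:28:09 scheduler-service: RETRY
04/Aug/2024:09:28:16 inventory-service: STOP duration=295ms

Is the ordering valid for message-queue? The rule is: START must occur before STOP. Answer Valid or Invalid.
Invalid

To validate ordering:

1. Required order: START → STOP
2. Rule: START must occur before STOP
3. Check actual order of events for message-queue
4. Result: Invalid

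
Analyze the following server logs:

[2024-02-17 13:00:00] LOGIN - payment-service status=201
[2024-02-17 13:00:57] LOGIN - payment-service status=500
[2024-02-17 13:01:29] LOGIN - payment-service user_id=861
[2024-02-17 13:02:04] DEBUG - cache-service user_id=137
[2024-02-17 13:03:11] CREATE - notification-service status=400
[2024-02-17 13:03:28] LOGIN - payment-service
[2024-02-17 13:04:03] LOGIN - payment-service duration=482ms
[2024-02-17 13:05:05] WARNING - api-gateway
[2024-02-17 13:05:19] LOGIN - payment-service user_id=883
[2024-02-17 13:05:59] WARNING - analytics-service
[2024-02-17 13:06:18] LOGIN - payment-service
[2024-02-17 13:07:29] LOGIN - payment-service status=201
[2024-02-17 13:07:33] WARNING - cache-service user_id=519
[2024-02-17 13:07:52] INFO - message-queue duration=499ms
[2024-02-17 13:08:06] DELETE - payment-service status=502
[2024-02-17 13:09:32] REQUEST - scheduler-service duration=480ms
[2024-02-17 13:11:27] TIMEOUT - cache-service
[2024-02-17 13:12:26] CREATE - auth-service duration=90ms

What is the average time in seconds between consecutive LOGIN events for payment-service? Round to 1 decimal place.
64.1

To calculate average interval:

1. Find all LOGIN events for payment-service in order
2. Calculate time gaps between consecutive events
3. Compute mean of gaps: 449 / 7 = 64.1 seconds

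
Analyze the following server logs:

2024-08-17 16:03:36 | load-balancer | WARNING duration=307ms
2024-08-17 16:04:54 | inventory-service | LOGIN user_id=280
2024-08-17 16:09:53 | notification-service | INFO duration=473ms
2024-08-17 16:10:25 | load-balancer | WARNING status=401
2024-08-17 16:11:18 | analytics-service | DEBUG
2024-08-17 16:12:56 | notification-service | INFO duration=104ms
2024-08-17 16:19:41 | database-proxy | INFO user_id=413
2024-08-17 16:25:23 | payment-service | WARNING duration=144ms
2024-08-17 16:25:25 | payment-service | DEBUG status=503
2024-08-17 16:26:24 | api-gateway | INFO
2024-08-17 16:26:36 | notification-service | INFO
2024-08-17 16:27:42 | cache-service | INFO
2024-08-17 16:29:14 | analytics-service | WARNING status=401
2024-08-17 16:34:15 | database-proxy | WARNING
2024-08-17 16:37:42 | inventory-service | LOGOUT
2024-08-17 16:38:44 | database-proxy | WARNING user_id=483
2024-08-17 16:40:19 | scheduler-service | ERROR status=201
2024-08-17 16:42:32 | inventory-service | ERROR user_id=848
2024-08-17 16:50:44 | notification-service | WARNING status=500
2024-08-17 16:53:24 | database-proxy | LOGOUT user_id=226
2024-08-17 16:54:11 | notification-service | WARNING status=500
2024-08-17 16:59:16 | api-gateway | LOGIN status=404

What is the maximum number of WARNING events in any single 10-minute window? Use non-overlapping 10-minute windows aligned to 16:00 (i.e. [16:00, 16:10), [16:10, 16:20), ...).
2

To find the burst window:

1. Divide the log period into non-overlapping 10-minute windows starting at 16:00
2. Count WARNING events in each window
3. Find the window with maximum count
4. Maximum events in a window: 2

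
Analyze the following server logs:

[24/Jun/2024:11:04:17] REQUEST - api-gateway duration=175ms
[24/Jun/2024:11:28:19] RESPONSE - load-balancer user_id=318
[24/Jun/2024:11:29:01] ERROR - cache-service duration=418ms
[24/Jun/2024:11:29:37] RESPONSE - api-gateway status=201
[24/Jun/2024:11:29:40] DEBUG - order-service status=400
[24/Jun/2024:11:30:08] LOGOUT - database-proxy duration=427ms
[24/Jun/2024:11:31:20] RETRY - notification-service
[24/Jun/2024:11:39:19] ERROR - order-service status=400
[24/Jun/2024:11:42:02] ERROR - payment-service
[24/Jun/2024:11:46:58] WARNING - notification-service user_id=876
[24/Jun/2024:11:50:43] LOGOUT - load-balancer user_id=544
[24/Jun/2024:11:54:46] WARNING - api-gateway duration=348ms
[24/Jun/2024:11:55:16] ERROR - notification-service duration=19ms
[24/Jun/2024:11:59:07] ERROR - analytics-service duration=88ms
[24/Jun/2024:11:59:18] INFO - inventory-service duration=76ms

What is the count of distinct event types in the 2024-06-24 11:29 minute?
3

To count unique event types:

1. Filter events in the minute starting at 2024-06-24 11:29
2. Extract event types from matching entries
3. Count unique types: 3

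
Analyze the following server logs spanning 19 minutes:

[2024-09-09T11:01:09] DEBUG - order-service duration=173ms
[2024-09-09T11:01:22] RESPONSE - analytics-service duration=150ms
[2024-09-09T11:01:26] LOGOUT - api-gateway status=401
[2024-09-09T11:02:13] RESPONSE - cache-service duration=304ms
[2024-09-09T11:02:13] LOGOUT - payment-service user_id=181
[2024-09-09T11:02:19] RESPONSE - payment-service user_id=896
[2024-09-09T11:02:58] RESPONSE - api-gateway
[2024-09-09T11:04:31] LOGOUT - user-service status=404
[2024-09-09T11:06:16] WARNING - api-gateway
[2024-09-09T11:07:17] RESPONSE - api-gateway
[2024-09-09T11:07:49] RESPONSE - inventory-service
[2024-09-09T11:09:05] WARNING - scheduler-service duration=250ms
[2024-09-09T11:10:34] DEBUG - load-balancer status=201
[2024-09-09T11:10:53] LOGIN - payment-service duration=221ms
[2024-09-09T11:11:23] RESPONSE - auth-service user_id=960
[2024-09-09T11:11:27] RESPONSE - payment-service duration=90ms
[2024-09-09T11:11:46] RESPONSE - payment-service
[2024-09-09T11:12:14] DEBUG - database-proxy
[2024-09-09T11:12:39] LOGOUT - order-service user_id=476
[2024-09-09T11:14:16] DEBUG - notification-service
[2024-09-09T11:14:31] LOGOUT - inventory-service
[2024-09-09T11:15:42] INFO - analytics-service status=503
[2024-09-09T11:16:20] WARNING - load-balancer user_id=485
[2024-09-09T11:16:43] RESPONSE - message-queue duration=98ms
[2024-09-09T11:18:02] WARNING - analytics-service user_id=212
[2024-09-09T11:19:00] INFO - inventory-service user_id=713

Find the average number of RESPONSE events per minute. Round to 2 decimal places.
0.53

To calculate the rate:

1. Count total RESPONSE events: 10
2. Total time period: 19 minutes
3. Rate = 10 / 19 = 0.53 events per minute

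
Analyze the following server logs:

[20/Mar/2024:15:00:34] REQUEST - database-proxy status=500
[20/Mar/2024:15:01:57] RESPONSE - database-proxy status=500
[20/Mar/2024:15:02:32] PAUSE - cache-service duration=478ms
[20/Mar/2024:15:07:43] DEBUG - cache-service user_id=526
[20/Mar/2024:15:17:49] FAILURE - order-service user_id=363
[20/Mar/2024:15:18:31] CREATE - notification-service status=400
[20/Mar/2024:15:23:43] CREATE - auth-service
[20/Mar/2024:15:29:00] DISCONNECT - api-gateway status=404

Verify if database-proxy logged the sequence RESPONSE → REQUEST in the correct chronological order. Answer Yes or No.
No

To verify sequence order:

1. Find all events in sequence RESPONSE → REQUEST for database-proxy
2. Extract their timestamps
3. Check if timestamps are in ascending order
4. Result: No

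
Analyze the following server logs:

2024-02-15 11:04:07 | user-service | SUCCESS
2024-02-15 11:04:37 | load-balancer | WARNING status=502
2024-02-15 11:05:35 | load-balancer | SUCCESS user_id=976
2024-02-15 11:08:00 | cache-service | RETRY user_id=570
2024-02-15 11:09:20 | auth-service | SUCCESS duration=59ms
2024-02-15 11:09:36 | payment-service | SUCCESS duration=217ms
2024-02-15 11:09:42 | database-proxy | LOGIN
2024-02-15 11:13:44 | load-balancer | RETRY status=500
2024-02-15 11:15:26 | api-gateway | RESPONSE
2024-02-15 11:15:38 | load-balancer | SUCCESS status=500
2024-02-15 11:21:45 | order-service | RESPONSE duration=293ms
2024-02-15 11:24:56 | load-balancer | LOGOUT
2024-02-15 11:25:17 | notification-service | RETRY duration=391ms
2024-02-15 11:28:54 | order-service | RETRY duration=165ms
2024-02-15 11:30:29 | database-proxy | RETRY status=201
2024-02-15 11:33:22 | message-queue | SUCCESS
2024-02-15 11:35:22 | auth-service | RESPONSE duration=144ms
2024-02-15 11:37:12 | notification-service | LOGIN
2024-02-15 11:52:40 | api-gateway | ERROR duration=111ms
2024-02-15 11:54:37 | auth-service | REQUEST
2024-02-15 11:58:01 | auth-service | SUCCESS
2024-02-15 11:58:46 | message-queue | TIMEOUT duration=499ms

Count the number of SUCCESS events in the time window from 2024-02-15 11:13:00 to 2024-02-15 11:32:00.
1

To count events in the time window:

1. Window boundaries: 2024-02-15 11:13:00 to 2024-02-15 11:32:00
2. Filter for SUCCESS events within this window
3. Count matching events: 1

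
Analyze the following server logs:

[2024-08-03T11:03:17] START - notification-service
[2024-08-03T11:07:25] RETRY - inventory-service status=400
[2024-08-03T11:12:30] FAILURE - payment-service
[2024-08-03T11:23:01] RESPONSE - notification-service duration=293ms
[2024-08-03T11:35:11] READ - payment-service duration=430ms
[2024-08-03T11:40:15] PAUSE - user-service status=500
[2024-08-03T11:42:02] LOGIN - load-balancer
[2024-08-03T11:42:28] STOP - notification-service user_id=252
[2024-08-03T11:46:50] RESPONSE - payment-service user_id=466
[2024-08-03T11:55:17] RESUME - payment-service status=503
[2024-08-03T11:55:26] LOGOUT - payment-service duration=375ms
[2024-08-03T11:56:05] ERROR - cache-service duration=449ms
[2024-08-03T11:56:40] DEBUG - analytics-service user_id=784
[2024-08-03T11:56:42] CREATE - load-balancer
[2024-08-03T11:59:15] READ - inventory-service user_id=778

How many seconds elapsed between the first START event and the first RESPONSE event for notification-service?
1184

To find the time between events:

1. Locate the first START event for notification-service: 2024-08-03T11:03:17
2. Locate the first RESPONSE event for notification-service: 2024-08-03T11:23:01
3. Calculate the difference: 2024-08-03T11:23:01 - 2024-08-03T11:03:17 = 1184 seconds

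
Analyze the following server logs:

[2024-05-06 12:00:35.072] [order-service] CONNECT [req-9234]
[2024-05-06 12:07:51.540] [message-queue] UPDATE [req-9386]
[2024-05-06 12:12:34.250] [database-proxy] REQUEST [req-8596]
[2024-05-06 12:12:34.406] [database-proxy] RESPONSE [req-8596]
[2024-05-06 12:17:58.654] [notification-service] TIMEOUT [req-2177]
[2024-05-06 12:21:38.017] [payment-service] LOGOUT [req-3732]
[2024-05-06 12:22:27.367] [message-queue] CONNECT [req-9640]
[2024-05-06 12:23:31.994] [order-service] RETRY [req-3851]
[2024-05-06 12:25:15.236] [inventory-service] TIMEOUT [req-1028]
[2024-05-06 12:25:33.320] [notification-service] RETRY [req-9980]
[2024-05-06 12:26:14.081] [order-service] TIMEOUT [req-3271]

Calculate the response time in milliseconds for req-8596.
156

To calculate latency:

1. Find REQUEST with id req-8596: 2024-05-06 12:12:34.250
2. Find RESPONSE with id req-8596: 2024-05-06 12:12:34.406
3. Latency: 2024-05-06 12:12:34.406 - 2024-05-06 12:12:34.250 = 156ms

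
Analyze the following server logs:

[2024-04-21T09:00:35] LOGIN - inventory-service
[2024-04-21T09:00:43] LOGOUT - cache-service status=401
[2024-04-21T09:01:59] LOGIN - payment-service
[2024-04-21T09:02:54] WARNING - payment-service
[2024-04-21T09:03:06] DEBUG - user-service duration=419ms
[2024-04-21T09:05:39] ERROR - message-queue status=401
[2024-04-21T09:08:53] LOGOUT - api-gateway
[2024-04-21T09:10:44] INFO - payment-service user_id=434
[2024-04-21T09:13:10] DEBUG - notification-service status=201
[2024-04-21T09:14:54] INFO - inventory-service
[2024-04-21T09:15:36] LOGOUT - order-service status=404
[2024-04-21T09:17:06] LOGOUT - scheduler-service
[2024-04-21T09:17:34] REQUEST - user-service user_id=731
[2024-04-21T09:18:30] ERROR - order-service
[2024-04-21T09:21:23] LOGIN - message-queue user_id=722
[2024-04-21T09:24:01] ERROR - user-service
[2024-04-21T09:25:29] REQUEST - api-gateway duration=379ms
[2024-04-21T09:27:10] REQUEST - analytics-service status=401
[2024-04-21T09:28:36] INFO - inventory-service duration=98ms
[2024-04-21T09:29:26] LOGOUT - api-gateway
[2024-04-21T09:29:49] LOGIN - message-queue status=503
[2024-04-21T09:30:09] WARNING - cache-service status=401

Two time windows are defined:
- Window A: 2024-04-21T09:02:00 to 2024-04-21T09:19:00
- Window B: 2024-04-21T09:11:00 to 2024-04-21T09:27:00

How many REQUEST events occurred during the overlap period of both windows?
1

To find overlap events:

1. Window A: 2024-04-21T09:02:00 to 2024-04-21T09:19:00
2. Window B: 2024-04-21T09:11:00 to 2024-04-21T09:27:00
3. Overlap period: 2024-04-21T09:11:00 to 2024-04-21T09:19:00
4. Count REQUEST events in overlap: 1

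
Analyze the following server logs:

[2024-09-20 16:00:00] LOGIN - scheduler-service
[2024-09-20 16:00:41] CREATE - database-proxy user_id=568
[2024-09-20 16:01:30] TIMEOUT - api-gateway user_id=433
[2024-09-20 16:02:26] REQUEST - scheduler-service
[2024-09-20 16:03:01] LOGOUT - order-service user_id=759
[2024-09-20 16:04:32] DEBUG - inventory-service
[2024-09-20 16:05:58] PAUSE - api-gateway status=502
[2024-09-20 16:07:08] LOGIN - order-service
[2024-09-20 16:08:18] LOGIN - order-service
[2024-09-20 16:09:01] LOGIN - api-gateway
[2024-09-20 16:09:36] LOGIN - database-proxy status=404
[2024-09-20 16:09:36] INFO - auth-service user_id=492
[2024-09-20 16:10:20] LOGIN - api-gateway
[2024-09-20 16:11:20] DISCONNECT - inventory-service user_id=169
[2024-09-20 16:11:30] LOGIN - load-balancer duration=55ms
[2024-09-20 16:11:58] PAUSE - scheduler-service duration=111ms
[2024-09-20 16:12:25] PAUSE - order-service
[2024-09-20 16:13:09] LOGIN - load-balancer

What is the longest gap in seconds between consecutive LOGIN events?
428

To find the longest gap:

1. Extract all LOGIN events in chronological order
2. Calculate time differences between consecutive events
3. Find the maximum difference
4. Longest gap: 428 seconds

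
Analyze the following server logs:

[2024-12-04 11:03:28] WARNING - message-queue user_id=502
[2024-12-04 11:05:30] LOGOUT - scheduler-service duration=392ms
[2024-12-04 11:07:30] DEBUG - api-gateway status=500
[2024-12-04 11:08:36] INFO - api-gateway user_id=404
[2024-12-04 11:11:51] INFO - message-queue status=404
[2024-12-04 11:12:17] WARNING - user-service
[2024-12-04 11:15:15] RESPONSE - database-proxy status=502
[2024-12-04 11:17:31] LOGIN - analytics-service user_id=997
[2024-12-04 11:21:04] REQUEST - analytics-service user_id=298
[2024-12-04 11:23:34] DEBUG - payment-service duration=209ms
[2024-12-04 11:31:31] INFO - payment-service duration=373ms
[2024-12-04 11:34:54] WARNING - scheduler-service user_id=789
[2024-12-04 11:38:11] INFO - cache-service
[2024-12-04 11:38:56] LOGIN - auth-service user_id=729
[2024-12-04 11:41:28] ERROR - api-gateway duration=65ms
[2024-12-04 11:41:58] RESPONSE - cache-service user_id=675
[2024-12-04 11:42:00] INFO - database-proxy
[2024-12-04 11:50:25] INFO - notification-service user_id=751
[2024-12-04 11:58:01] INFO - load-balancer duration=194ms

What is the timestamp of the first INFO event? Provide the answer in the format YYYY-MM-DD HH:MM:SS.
2024-12-04 11:08:36

To find the first event:

1. Filter for all INFO events
2. Sort by timestamp
3. Select the first one
4. Timestamp: 2024-12-04 11:08:36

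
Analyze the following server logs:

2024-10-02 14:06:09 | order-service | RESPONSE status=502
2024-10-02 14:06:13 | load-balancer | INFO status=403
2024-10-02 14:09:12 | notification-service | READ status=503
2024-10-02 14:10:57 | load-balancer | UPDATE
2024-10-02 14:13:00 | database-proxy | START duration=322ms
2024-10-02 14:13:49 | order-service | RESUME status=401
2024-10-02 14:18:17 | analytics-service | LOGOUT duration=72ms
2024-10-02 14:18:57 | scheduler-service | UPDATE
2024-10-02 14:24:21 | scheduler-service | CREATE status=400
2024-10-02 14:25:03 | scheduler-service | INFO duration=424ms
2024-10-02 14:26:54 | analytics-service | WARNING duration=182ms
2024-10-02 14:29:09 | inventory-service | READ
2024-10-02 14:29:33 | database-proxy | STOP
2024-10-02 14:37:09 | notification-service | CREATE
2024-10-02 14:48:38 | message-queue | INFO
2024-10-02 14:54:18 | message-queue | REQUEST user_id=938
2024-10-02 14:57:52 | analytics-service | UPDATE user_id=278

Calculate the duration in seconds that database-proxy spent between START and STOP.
993

To calculate state duration:

1. Find START event for database-proxy: 2024-10-02 14:13:00
2. Find STOP event for database-proxy: 2024-10-02 14:29:33
3. Calculate duration: 2024-10-02 14:29:33 - 2024-10-02 14:13:00 = 993 seconds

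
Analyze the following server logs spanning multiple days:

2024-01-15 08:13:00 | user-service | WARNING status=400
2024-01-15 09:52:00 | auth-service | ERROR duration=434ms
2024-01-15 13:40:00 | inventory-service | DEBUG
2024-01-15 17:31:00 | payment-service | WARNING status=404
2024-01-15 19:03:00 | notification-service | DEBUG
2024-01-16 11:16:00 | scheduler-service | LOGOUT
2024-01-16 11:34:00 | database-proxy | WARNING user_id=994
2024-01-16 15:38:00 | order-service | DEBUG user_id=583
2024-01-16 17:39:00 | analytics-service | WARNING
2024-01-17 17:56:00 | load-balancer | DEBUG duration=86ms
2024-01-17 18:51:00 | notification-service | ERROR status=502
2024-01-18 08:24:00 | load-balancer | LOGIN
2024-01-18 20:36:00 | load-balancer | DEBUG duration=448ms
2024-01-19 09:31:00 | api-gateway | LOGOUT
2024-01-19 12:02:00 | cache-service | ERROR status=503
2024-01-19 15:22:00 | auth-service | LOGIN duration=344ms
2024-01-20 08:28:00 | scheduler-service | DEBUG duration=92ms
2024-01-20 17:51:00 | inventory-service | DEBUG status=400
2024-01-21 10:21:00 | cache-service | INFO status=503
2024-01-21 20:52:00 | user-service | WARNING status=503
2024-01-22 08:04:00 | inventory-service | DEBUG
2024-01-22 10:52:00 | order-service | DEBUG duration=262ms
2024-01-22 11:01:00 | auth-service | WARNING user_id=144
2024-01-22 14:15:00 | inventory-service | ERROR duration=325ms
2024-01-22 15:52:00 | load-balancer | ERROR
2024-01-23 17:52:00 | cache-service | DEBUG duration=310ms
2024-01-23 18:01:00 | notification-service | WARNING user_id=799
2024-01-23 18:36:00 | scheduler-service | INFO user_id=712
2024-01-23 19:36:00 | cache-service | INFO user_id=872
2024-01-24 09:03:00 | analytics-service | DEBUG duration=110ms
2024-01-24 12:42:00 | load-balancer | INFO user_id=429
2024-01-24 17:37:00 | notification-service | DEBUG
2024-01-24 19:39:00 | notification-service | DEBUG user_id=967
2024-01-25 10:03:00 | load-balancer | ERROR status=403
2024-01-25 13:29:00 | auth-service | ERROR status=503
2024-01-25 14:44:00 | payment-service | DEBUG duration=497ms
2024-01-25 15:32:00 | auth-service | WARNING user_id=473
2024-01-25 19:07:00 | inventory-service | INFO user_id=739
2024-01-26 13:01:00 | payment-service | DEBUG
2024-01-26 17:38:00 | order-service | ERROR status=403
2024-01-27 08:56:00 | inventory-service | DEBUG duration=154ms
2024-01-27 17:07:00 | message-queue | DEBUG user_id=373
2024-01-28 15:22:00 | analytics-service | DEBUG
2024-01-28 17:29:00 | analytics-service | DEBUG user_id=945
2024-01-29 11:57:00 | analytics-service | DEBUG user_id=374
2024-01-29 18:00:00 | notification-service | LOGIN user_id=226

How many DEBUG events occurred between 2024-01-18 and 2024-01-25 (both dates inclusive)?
10

To filter by date range:

1. Date range: 2024-01-18 through 2024-01-25, both dates inclusive
2. Filter for DEBUG events whose date falls in this range
3. Count matching events: 10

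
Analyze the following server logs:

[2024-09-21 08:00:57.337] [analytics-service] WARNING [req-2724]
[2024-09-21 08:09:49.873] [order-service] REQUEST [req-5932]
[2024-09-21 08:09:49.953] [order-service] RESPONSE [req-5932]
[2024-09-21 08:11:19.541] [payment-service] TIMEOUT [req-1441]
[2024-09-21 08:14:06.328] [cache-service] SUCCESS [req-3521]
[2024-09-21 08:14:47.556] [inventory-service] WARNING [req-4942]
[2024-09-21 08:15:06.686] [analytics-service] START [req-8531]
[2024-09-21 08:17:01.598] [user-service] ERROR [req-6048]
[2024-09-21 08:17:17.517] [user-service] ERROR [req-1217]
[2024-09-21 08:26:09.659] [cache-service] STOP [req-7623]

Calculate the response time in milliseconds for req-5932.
80

To calculate latency:

1. Find REQUEST with id req-5932: 2024-09-21 08:09:49.873
2. Find RESPONSE with id req-5932: 2024-09-21 08:09:49.953
3. Latency: 2024-09-21 08:09:49.953 - 2024-09-21 08:09:49.873 = 80ms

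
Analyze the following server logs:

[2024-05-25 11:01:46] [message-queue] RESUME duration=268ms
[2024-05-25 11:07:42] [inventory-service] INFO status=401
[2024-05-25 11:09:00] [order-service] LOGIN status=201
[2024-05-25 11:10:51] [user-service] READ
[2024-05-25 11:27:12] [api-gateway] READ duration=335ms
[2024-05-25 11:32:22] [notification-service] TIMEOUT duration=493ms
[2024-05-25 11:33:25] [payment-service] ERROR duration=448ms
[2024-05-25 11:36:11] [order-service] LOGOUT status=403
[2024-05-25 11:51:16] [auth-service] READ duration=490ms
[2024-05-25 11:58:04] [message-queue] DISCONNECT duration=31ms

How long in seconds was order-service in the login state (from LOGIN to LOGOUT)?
1631

To calculate state duration:

1. Find LOGIN event for order-service: 2024-05-25 11:09:00
2. Find LOGOUT event for order-service: 2024-05-25 11:36:11
3. Calculate duration: 2024-05-25 11:36:11 - 2024-05-25 11:09:00 = 1631 seconds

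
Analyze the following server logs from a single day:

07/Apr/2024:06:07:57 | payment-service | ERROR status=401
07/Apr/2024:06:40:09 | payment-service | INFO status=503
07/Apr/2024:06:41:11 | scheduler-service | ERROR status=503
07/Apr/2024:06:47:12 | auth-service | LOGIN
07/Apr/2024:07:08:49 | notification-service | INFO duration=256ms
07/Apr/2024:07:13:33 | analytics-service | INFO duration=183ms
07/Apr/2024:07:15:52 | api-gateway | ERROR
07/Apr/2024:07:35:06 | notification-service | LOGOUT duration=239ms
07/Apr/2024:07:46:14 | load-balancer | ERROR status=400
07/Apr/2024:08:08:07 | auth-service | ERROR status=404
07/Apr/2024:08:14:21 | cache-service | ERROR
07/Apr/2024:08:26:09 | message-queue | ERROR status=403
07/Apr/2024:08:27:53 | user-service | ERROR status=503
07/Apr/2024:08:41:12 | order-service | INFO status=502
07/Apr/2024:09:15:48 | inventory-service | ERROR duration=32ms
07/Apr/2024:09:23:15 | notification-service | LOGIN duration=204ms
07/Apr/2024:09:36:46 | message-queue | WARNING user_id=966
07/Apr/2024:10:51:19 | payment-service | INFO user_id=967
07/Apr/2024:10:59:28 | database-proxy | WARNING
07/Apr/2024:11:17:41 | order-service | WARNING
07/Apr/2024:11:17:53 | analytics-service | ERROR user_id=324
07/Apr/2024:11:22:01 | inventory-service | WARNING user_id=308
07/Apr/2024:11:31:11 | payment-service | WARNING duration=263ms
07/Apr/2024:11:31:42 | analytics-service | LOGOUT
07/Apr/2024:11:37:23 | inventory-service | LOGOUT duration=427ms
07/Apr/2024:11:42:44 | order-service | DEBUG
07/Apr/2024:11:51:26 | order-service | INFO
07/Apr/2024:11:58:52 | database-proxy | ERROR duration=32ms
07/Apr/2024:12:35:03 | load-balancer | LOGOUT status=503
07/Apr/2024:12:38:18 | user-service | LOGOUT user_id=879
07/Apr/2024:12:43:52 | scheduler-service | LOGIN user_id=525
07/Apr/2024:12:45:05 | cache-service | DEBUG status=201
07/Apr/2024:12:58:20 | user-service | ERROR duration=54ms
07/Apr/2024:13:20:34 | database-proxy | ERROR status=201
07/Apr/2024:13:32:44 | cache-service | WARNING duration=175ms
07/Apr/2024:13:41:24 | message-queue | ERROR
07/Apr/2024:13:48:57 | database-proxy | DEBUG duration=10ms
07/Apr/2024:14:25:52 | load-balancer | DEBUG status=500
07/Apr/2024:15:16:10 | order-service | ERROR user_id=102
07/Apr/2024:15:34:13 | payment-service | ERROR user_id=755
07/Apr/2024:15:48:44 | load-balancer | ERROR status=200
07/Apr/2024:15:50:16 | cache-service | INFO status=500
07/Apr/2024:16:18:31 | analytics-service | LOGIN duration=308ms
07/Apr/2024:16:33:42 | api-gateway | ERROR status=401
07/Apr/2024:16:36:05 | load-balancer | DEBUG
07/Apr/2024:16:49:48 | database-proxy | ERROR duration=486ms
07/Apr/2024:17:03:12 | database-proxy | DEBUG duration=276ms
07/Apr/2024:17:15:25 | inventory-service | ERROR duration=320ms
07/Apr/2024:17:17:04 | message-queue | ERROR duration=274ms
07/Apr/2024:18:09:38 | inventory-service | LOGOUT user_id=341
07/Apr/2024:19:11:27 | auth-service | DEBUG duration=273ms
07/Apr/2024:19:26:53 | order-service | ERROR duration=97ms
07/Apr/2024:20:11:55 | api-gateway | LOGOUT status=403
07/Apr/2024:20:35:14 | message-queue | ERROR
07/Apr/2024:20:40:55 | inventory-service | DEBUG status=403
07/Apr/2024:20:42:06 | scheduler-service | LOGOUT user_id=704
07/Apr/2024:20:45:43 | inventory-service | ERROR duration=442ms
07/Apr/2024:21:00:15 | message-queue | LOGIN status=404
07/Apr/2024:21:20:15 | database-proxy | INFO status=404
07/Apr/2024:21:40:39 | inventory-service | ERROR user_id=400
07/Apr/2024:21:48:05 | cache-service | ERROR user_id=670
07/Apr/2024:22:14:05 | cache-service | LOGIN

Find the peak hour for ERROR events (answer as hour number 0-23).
8

To find the peak hour:

1. Group all ERROR events by hour
2. Count events in each hour
3. Find hour with maximum count
4. Peak hour: 8 (with 4 events)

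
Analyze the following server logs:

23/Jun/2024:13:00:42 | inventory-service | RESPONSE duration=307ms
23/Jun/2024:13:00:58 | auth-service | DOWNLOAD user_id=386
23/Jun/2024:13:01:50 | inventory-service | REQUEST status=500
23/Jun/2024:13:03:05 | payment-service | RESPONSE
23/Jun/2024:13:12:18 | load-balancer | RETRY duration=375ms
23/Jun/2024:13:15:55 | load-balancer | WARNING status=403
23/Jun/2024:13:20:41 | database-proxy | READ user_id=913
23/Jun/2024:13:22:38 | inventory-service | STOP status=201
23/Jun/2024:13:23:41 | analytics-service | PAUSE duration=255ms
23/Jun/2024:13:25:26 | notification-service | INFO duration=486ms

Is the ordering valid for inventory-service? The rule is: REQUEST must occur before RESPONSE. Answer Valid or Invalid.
Invalid

To validate ordering:

1. Required order: REQUEST → RESPONSE
2. Rule: REQUEST must occur before RESPONSE
3. Check actual order of events for inventory-service
4. Result: Invalid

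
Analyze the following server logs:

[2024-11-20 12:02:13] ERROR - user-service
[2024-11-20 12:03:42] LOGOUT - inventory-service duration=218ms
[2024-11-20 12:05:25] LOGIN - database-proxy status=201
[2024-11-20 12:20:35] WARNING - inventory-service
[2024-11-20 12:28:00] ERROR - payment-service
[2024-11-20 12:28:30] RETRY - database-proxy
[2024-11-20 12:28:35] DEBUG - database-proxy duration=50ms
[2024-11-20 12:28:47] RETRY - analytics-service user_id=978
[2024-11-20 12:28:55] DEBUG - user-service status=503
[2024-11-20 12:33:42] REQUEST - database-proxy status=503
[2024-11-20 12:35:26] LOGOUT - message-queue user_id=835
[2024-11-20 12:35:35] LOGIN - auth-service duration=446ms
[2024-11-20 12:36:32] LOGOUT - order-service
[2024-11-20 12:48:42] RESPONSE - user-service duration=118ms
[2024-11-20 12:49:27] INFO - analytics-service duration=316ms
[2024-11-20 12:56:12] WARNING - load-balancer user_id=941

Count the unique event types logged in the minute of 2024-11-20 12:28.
3

To count unique event types:

1. Filter events in the minute starting at 2024-11-20 12:28
2. Extract event types from matching entries
3. Count unique types: 3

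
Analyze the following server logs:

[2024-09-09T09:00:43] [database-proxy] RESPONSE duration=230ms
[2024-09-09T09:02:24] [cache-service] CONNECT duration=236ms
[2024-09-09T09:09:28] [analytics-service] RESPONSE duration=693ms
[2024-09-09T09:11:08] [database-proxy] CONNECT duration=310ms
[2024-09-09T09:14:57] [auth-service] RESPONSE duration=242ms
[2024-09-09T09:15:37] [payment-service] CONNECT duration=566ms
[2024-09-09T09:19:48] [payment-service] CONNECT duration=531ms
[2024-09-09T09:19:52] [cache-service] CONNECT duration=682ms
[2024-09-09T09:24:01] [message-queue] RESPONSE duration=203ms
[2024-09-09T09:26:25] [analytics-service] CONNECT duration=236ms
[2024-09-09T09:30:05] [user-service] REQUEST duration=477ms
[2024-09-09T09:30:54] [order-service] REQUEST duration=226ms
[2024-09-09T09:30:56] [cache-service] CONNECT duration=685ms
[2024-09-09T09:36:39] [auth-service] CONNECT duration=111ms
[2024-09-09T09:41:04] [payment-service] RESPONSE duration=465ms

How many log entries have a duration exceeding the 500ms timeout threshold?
5

To count timeouts:

1. Threshold: 500ms
2. Extract duration from each log entry
3. Count entries where duration > 500
4. Timeout count: 5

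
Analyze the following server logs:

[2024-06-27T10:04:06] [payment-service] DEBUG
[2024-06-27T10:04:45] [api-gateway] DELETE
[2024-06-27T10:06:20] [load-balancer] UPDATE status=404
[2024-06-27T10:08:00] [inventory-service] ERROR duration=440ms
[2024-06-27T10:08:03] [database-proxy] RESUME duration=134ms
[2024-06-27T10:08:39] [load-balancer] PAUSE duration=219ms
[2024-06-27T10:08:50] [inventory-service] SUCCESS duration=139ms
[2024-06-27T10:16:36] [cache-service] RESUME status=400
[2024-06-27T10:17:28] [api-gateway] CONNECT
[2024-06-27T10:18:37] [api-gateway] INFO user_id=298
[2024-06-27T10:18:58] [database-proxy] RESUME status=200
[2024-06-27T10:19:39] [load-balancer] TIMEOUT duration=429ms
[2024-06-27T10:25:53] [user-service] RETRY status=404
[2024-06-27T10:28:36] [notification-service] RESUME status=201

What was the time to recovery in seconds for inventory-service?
50

To calculate recovery time:

1. Find ERROR event for inventory-service: 2024-06-27T10:08:00
2. Find next SUCCESS event for inventory-service: 2024-06-27T10:08:50
3. Recovery time: 2024-06-27T10:08:50 - 2024-06-27T10:08:00 = 50 seconds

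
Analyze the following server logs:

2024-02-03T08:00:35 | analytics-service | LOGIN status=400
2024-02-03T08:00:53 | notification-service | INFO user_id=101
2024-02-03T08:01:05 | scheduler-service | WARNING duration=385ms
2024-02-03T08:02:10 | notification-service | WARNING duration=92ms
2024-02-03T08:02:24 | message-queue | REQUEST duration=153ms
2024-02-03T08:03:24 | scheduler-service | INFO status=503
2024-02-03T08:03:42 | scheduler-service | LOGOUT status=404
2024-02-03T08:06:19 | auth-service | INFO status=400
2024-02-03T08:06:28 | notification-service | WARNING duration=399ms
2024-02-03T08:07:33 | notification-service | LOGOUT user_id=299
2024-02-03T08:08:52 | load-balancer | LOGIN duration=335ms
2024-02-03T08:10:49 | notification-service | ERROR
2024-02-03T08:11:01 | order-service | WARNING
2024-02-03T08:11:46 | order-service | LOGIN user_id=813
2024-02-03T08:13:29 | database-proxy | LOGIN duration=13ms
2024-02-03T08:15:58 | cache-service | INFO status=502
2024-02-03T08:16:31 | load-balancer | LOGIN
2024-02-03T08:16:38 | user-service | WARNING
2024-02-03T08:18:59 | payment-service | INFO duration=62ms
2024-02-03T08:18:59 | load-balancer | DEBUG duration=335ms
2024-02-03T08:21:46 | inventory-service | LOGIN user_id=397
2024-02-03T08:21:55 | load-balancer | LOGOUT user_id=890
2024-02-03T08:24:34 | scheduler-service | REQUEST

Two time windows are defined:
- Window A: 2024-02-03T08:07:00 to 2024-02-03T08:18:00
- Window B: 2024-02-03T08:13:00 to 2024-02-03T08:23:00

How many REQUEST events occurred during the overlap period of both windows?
0

To find overlap events:

1. Window A: 2024-02-03T08:07:00 to 2024-02-03T08:18:00
2. Window B: 2024-02-03T08:13:00 to 2024-02-03T08:23:00
3. Overlap period: 2024-02-03T08:13:00 to 2024-02-03T08:18:00
4. Count REQUEST events in overlap: 0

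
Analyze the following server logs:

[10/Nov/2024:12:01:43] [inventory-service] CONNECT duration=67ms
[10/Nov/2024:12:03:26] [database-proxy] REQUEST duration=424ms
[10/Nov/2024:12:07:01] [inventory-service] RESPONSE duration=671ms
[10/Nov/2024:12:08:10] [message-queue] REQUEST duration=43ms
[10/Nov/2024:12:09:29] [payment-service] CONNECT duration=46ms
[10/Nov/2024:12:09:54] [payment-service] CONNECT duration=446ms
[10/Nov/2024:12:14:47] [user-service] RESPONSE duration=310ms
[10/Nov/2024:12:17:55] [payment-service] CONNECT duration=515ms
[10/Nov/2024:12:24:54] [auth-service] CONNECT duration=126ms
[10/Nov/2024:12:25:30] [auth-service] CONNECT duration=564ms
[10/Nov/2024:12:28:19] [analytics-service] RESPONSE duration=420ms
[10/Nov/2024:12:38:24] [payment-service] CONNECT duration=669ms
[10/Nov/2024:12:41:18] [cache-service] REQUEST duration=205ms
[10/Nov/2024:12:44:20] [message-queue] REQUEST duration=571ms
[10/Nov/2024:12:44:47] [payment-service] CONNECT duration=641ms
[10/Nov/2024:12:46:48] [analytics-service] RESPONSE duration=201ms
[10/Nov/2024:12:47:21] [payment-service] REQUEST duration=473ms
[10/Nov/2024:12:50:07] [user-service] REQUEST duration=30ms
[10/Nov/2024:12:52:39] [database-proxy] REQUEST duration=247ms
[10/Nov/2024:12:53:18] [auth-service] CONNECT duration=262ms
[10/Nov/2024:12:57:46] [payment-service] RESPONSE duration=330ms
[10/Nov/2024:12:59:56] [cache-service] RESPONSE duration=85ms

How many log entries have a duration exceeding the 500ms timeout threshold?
6

To count timeouts:

1. Threshold: 500ms
2. Extract duration from each log entry
3. Count entries where duration > 500
4. Timeout count: 6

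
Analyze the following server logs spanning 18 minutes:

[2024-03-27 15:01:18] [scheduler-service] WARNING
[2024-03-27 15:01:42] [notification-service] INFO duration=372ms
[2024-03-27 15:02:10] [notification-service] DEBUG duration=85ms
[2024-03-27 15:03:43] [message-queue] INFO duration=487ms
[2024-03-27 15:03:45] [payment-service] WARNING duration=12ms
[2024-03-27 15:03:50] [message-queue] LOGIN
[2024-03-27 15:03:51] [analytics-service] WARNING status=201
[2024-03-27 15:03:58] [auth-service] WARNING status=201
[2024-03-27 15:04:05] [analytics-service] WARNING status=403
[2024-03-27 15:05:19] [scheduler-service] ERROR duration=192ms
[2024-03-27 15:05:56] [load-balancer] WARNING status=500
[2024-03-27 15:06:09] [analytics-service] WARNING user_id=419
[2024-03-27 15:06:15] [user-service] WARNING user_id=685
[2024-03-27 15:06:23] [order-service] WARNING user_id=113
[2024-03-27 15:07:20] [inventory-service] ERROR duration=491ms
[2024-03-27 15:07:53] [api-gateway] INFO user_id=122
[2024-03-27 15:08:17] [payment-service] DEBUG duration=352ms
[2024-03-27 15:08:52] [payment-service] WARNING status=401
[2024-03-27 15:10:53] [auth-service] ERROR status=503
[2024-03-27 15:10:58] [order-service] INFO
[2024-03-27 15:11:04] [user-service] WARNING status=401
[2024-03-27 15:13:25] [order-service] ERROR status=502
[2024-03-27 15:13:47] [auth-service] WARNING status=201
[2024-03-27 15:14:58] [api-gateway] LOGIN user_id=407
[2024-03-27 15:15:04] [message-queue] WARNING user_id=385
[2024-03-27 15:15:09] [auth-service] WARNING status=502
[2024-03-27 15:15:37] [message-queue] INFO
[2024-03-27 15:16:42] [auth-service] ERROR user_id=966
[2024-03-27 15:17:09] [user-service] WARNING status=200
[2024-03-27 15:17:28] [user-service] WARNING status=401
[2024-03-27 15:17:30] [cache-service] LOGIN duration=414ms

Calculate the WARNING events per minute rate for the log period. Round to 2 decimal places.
0.89

To calculate the rate:

1. Count total WARNING events: 16
2. Total time period: 18 minutes
3. Rate = 16 / 18 = 0.89 events per minute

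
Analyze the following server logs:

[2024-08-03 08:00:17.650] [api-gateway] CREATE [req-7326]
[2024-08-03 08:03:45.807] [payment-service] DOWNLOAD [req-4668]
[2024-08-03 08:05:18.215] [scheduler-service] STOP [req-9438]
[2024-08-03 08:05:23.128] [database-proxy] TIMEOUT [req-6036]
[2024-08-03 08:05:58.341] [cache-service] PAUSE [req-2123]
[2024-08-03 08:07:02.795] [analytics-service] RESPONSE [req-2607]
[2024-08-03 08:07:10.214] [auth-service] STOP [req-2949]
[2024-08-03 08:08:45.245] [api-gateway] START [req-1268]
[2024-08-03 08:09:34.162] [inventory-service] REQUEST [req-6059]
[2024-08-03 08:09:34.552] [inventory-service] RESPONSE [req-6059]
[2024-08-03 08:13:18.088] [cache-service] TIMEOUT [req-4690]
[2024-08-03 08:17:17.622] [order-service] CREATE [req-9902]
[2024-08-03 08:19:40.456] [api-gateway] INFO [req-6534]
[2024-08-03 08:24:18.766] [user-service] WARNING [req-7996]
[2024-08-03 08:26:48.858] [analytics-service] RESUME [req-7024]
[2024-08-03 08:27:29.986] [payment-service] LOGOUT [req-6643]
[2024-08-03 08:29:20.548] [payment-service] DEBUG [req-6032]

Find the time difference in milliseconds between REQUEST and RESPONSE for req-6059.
390

To calculate latency:

1. Find REQUEST with id req-6059: 2024-08-03 08:09:34.162
2. Find RESPONSE with id req-6059: 2024-08-03 08:09:34.552
3. Latency: 2024-08-03 08:09:34.552 - 2024-08-03 08:09:34.162 = 390ms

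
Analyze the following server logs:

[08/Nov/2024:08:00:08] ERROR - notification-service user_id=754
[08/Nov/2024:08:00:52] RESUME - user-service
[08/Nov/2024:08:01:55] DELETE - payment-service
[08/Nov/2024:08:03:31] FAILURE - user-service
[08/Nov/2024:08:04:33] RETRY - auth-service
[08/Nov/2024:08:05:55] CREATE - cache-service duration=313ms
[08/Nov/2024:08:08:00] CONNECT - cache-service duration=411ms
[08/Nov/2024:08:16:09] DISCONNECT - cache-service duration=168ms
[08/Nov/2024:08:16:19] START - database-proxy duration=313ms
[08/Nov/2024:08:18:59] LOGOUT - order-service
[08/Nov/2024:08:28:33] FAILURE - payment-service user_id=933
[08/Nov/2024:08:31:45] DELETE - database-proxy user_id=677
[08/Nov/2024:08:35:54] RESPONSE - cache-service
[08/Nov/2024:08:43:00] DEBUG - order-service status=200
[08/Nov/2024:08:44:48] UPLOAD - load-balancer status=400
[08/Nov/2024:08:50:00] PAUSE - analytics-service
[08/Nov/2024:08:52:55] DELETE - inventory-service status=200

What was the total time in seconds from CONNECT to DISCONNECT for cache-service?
489

To calculate state duration:

1. Find CONNECT event for cache-service: 08/Nov/2024:08:08:00
2. Find DISCONNECT event for cache-service: 08/Nov/2024:08:16:09
3. Calculate duration: 08/Nov/2024:08:16:09 - 08/Nov/2024:08:08:00 = 489 seconds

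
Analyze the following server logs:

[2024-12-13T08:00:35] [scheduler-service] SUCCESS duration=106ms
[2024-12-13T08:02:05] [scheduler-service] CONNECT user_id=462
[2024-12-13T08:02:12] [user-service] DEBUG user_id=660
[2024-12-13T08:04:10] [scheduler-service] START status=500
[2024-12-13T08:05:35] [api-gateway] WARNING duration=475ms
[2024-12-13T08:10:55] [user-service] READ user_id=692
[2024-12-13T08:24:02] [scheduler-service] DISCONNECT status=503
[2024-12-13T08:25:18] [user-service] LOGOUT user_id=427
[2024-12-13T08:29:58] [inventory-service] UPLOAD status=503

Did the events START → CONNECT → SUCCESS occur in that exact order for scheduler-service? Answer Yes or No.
No

To verify sequence order:

1. Find all events in sequence START → CONNECT → SUCCESS for scheduler-service
2. Extract their timestamps
3. Check if timestamps are in ascending order
4. Result: No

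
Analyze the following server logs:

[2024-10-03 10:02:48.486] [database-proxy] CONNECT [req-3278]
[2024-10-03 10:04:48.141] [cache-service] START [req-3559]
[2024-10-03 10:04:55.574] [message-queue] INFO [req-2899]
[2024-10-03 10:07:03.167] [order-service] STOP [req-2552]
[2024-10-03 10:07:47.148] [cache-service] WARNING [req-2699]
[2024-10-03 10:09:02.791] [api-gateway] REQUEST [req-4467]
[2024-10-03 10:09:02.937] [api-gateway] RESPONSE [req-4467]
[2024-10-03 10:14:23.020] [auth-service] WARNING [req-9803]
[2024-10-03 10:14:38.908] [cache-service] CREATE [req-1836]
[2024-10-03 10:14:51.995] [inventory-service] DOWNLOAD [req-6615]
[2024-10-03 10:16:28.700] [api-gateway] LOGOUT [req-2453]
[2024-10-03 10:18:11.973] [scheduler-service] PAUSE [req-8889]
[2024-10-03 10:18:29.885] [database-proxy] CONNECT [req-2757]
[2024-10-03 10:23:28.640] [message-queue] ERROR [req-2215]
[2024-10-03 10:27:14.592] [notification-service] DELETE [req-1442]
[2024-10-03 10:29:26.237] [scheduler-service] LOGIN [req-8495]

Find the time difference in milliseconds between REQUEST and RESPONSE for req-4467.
146

To calculate latency:

1. Find REQUEST with id req-4467: 2024-10-03 10:09:02.791
2. Find RESPONSE with id req-4467: 2024-10-03 10:09:02.937
3. Latency: 2024-10-03 10:09:02.937 - 2024-10-03 10:09:02.791 = 146ms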